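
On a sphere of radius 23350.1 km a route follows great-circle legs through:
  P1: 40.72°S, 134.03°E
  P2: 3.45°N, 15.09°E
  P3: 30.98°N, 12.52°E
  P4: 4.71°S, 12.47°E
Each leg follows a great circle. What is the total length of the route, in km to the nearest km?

Leg P1→P2: central angle 1.9881 rad, distance 46423.4 km.
Leg P2→P3: central angle 0.4823 rad, distance 11262.9 km.
Leg P3→P4: central angle 0.6229 rad, distance 14545.0 km.
Total: 46423.4 + 11262.9 + 14545.0 ≈ 72231 km.

72231 km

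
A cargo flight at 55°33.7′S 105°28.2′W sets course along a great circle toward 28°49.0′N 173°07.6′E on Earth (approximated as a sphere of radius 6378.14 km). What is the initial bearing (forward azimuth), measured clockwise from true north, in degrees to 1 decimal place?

With φ₁ = -0.9697, φ₂ = 0.5029, Δλ = -1.4208 rad, the forward-azimuth formula gives
θ = atan2( sin Δλ cos φ₂ , cos φ₁ sin φ₂ − sin φ₁ cos φ₂ cos Δλ ) = atan2(-0.8663, 0.3806) = -66.28°.
Adding 360° brings this into [0°, 360°): 293.7°.

293.7°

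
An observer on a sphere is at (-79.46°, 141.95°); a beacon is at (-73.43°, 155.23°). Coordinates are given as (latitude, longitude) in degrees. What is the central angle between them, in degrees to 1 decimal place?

6.7°

With latitudes φ₁ = -79.460°, φ₂ = -73.430° and longitude difference Δλ = 13.280°:
cos c = sin φ₁ sin φ₂ + cos φ₁ cos φ₂ cos Δλ = (-0.9831)(-0.9585) + (0.1829)(0.2852)(0.9733) = 0.99307,
so c = arccos(0.99307) = 0.11778 rad.
So the angular separation is 6.7°.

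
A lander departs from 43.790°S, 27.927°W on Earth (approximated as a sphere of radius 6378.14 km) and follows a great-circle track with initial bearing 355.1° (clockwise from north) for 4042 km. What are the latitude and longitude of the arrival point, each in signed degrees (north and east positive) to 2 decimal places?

Angular distance δ = d/R = 4042/6378.14 = 0.63373 rad; initial bearing θ = 6.1977 rad.
sin φ₂ = sin φ₁ cos δ + cos φ₁ sin δ cos θ = (-0.6920)(0.8058) + (0.7219)(0.5922)(0.9963) = -0.1317, so φ₂ = -7.57°.
Δλ = atan2(sin θ sin δ cos φ₁, cos δ − sin φ₁ sin φ₂) = atan2(-0.0365, 0.7147) = -2.925°.
λ₂ = -27.927° − 2.925° = -30.85°.

-7.57°, -30.85°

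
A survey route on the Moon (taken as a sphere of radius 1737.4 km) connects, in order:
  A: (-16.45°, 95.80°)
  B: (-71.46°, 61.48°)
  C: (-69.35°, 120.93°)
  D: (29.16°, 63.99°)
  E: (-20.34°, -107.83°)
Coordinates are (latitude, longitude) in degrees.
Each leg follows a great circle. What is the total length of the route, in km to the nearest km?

Leg A→B: central angle 1.0235 rad, distance 1778.3 km.
Leg B→C: central angle 0.3357 rad, distance 583.2 km.
Leg C→D: central angle 1.8629 rad, distance 3236.6 km.
Leg D→E: central angle 2.9405 rad, distance 5108.8 km.
Total: 1778.3 + 583.2 + 3236.6 + 5108.8 ≈ 10707 km.

10707 km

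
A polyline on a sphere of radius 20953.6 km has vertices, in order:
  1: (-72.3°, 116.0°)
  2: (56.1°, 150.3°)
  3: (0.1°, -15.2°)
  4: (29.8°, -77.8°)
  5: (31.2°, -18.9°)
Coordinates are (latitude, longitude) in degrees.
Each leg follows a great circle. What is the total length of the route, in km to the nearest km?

135213 km

Leg 1→2: central angle 2.2792 rad, distance 47757.8 km.
Leg 2→3: central angle 2.1395 rad, distance 44830.0 km.
Leg 3→4: central angle 1.1590 rad, distance 24286.2 km.
Leg 4→5: central angle 0.8752 rad, distance 18338.5 km.
Total: 47757.8 + 44830.0 + 24286.2 + 18338.5 ≈ 135213 km.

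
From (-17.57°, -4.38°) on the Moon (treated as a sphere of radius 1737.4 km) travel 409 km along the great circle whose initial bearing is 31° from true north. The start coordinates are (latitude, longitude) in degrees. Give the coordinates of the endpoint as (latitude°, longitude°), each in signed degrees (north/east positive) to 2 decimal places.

-5.91°, 2.56°

Angular distance δ = d/R = 409/1737.4 = 0.23541 rad; initial bearing θ = 0.5411 rad.
sin φ₂ = sin φ₁ cos δ + cos φ₁ sin δ cos θ = (-0.3019)(0.9724) + (0.9533)(0.2332)(0.8572) = -0.1029, so φ₂ = -5.91°.
Δλ = atan2(sin θ sin δ cos φ₁, cos δ − sin φ₁ sin φ₂) = atan2(0.1145, 0.9413) = 6.937°.
λ₂ = -4.380° + 6.937° = 2.56°.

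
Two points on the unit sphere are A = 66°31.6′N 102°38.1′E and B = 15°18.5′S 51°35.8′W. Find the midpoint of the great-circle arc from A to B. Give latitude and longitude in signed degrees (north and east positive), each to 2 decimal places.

46.03°, -35.64°

Central angle δ = 2.1996 rad. Interpolating on the sphere with fraction f = 0.5:
P = [sin((1−f)δ)·A + sin(fδ)·B] / sin δ = 1.1018·A + 1.1018·B in Cartesian coordinates,
giving P = (0.5642, -0.4046, 0.7198), i.e. latitude 46.03°, longitude -35.64°.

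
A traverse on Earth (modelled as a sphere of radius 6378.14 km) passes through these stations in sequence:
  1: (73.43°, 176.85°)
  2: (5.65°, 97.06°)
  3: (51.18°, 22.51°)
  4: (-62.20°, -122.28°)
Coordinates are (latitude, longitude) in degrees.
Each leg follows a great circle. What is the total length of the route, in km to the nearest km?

35150 km

Leg 1→2: central angle 1.4256 rad, distance 9092.8 km.
Leg 2→3: central angle 1.3255 rad, distance 8453.9 km.
Leg 3→4: central angle 2.7600 rad, distance 17603.6 km.
Total: 9092.8 + 8453.9 + 17603.6 ≈ 35150 km.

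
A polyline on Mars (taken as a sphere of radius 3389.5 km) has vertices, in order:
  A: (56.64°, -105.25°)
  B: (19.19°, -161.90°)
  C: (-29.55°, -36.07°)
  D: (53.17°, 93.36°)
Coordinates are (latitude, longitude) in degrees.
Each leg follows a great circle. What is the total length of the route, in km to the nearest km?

Leg A→B: central angle 0.9763 rad, distance 3309.3 km.
Leg B→C: central angle 2.2693 rad, distance 7691.7 km.
Leg C→D: central angle 2.3832 rad, distance 8077.9 km.
Total: 3309.3 + 7691.7 + 8077.9 ≈ 19079 km.

19079 km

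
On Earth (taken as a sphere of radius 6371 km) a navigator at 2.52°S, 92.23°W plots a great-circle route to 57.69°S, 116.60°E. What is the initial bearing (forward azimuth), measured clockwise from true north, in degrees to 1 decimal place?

196.6°

With φ₁ = -0.0440, φ₂ = -1.0069, Δλ = -2.6384 rad, the forward-azimuth formula gives
θ = atan2( sin Δλ cos φ₂ , cos φ₁ sin φ₂ − sin φ₁ cos φ₂ cos Δλ ) = atan2(-0.2577, -0.8649) = -163.41°.
Adding 360° brings this into [0°, 360°): 196.6°.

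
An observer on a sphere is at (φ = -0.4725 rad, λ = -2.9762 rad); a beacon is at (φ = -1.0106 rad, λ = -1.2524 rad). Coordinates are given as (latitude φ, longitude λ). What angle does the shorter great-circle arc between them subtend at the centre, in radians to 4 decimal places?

Let φ₁ = -0.4725 rad, φ₂ = -1.0106 rad, and Δλ = 1.7238 rad.
cos c = sin φ₁ sin φ₂ + cos φ₁ cos φ₂ cos Δλ = (-0.4551)(-0.8472) + (0.8904)(0.5314)(-0.1524) = 0.31344,
so c = arccos(0.31344) = 1.25198 rad.
So the angular separation is 1.2520 rad.

1.2520 rad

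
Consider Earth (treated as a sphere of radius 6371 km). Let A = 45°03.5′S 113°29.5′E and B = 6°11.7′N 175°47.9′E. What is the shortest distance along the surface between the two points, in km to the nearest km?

Let φ₁ = -0.7864 rad, φ₂ = 0.1081 rad, and Δλ = 1.0875 rad.
cos c = sin φ₁ sin φ₂ + cos φ₁ cos φ₂ cos Δλ = (-0.7078)(0.1079) + (0.7064)(0.9942)(0.4647) = 0.24998,
so c = arccos(0.24998) = 1.31813 rad.
Distance = R·c = 6371 × 1.3181 ≈ 8398 km.

8398 km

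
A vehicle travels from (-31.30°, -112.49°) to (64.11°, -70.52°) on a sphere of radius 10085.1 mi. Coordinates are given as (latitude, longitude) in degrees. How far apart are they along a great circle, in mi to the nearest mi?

17769 mi

Let φ₁ = -0.5463 rad, φ₂ = 1.1189 rad, and Δλ = 0.7325 rad.
Haversine: a = sin²(Δφ/2) + cos φ₁ cos φ₂ sin²(Δλ/2) = 0.5471 + (0.8545)(0.4366)(0.1283) = 0.59499.
Central angle c = 2·arcsin(√a) = 1.76194 rad.
Distance = R·c = 10085.1 × 1.7619 ≈ 17769 mi.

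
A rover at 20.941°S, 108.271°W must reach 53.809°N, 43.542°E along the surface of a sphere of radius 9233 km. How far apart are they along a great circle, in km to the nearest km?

With latitudes φ₁ = -20.941°, φ₂ = 53.809° and longitude difference Δλ = 151.813°:
cos c = sin φ₁ sin φ₂ + cos φ₁ cos φ₂ cos Δλ = (-0.3574)(0.8071) + (0.9339)(0.5905)(-0.8814) = -0.77452,
so c = arccos(-0.77452) = 2.45676 rad.
Distance = R·c = 9233 × 2.4568 ≈ 22683 km.

22683 km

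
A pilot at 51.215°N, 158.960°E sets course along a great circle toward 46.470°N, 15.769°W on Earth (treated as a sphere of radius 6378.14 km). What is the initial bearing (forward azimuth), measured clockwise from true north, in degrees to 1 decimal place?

356.3°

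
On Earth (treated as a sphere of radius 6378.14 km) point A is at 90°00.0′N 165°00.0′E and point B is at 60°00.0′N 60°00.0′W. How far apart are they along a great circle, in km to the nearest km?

3340 km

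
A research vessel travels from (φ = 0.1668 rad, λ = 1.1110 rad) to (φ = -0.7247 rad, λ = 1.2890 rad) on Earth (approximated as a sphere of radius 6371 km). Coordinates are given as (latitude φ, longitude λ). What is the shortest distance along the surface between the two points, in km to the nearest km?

With latitudes φ₁ = 9.557°, φ₂ = -41.522° and longitude difference Δλ = 10.199°:
cos c = sin φ₁ sin φ₂ + cos φ₁ cos φ₂ cos Δλ = (0.1660)(-0.6629) + (0.9861)(0.7487)(0.9842) = 0.61658,
so c = arccos(0.61658) = 0.90640 rad.
Distance = R·c = 6371 × 0.9064 ≈ 5775 km.

5775 km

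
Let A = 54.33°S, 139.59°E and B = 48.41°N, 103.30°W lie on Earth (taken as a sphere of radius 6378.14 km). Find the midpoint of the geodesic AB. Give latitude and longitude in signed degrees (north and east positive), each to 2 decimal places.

-5.63°, -155.81°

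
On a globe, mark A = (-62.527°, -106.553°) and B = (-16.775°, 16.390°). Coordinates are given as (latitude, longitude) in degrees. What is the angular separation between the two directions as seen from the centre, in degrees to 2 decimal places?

89.09°

With latitudes φ₁ = -62.527°, φ₂ = -16.775° and longitude difference Δλ = 122.943°:
cos c = sin φ₁ sin φ₂ + cos φ₁ cos φ₂ cos Δλ = (-0.8872)(-0.2886) + (0.4613)(0.9574)(-0.5438) = 0.01587,
so c = arccos(0.01587) = 1.55493 rad.
So the angular separation is 89.09°.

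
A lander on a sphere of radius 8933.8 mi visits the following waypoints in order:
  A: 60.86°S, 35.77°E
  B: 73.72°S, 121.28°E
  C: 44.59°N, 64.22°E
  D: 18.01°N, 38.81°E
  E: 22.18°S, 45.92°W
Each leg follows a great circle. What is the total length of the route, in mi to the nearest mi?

Leg A→B: central angle 0.5565 rad, distance 4971.9 mi.
Leg B→C: central angle 2.1716 rad, distance 19400.8 mi.
Leg C→D: central angle 0.5938 rad, distance 5305.3 mi.
Leg D→E: central angle 1.6066 rad, distance 14353.4 mi.
Total: 4971.9 + 19400.8 + 5305.3 + 14353.4 ≈ 44031 mi.

44031 mi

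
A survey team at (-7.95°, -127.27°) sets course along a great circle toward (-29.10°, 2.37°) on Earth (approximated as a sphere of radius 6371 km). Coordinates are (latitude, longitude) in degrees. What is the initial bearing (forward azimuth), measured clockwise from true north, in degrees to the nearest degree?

130°

Δλ = 129.640° = 2.2626 rad.
y = sin Δλ · cos φ₂ = (0.7701)(0.8738) = 0.6729
x = cos φ₁ sin φ₂ − sin φ₁ cos φ₂ cos Δλ = (0.9904)(-0.4863) − (-0.1383)(0.8738)(-0.6380) = -0.5588
θ = atan2(y, x) = 129.71°, so the bearing is 130°.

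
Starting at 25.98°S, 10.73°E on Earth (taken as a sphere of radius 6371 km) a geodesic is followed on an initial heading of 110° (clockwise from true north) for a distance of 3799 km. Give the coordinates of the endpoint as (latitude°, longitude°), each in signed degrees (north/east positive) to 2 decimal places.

Angular distance δ = d/R = 3799/6371 = 0.59630 rad; initial bearing θ = 1.9199 rad.
sin φ₂ = sin φ₁ cos δ + cos φ₁ sin δ cos θ = (-0.4381)(0.8274) + (0.8989)(0.5616)(-0.3420) = -0.5351, so φ₂ = -32.35°.
Δλ = atan2(sin θ sin δ cos φ₁, cos δ − sin φ₁ sin φ₂) = atan2(0.4744, 0.5930) = 38.659°.
λ₂ = 10.730° + 38.659° = 49.39°.

-32.35°, 49.39°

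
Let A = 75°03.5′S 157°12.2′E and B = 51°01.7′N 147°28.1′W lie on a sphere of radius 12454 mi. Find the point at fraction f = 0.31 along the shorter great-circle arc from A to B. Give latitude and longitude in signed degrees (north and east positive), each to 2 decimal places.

-37.64°, -168.32°

Central angle δ = 2.2902 rad. Interpolating on the sphere with fraction f = 0.31:
P = [sin((1−f)δ)·A + sin(fδ)·B] / sin δ = 1.3294·A + 0.8665·B in Cartesian coordinates,
giving P = (-0.7754, -0.1603, -0.6107), i.e. latitude -37.64°, longitude -168.32°.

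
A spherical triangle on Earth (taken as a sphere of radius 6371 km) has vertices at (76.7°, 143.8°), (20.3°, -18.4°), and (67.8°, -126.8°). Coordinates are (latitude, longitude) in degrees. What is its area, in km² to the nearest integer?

14969574 km²

Side lengths (central angles): a = 1.3599, b = 0.4465, c = 1.4382 rad; semiperimeter s = 1.6223.
By l'Huilier's theorem, tan(E/4) = √[tan(s/2) tan((s−a)/2) tan((s−b)/2) tan((s−c)/2)], giving spherical excess E = 0.3688 rad.
Area = E·R² = 0.3688 × (6371)² ≈ 14969574 km².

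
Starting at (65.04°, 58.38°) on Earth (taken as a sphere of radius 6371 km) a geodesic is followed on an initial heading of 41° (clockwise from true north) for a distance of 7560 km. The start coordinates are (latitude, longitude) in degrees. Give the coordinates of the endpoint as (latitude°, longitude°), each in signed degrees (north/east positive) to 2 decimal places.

39.42°, -173.56°

Angular distance δ = d/R = 7560/6371 = 1.18663 rad; initial bearing θ = 0.7156 rad.
sin φ₂ = sin φ₁ cos δ + cos φ₁ sin δ cos θ = (0.9066)(0.3748) + (0.4220)(0.9271)(0.7547) = 0.6350, so φ₂ = 39.42°.
Δλ = atan2(sin θ sin δ cos φ₁, cos δ − sin φ₁ sin φ₂) = atan2(0.2567, -0.2009) = 128.058°.
λ₂ = 58.380° + 128.058° = 186.44° → -173.56° after wrapping to (−180°, 180°].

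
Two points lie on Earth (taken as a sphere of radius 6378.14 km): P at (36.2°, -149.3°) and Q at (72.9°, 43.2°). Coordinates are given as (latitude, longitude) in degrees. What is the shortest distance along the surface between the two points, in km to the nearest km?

7855 km

With latitudes φ₁ = 36.200°, φ₂ = 72.900° and longitude difference Δλ = -167.500°:
Haversine: a = sin²(Δφ/2) + cos φ₁ cos φ₂ sin²(Δλ/2) = 0.0991 + (0.8070)(0.2940)(0.9881) = 0.33358.
Central angle c = 2·arcsin(√a) = 1.23148 rad.
Distance = R·c = 6378.14 × 1.2315 ≈ 7855 km.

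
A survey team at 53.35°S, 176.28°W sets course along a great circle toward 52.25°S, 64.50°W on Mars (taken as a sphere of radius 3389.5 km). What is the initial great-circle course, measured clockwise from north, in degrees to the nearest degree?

Δλ = 111.780° = 1.9509 rad.
y = sin Δλ · cos φ₂ = (0.9286)(0.6122) = 0.5685
x = cos φ₁ sin φ₂ − sin φ₁ cos φ₂ cos Δλ = (0.5969)(-0.7907) − (-0.8023)(0.6122)(-0.3710) = -0.6542
θ = atan2(y, x) = 139.01°, so the bearing is 139°.

139°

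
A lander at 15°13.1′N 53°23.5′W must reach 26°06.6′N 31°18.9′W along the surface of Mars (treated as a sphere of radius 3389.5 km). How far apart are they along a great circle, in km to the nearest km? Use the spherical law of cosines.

In radians: φ₁ = 0.2656, φ₂ = 0.4557, Δλ = 22.077° = 0.3853 rad.
cos c = sin φ₁ sin φ₂ + cos φ₁ cos φ₂ cos Δλ = (0.2625)(0.4401) + (0.9649)(0.8980)(0.9267) = 0.91846,
so c = arccos(0.91846) = 0.40663 rad.
Distance = R·c = 3389.5 × 0.4066 ≈ 1378 km.

1378 km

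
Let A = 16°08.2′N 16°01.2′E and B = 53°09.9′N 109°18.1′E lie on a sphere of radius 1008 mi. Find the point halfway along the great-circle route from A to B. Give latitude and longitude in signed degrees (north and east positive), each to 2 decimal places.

44.36°, 48.89°

The central angle between A and B is δ = 1.3802 rad.
With f = 0.5, the slerp weights are sin((1−f)δ)/sin δ = 0.6483 and sin(fδ)/sin δ = 0.6483.
Weighted sum of the unit vectors: (0.6483)·(0.9233,0.2651,0.2779) + (0.6483)·(-0.1982,0.5658,0.8004) = (0.4701, 0.5387, 0.6991).
Converting back: φ = atan2(z, √(x²+y²)) = 44.36°, λ = atan2(y, x) = 48.89°.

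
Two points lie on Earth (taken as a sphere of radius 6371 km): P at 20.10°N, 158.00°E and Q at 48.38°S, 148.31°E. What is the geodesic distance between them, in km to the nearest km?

7675 km

Let φ₁ = 0.3508 rad, φ₂ = -0.8444 rad, and Δλ = -0.1691 rad.
Haversine: a = sin²(Δφ/2) + cos φ₁ cos φ₂ sin²(Δλ/2) = 0.3166 + (0.9391)(0.6642)(0.0071) = 0.32104.
Central angle c = 2·arcsin(√a) = 1.20475 rad.
Distance = R·c = 6371 × 1.2047 ≈ 7675 km.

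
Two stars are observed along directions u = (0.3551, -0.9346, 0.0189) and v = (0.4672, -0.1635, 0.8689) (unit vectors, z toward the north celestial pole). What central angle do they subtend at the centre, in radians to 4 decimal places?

1.2290 rad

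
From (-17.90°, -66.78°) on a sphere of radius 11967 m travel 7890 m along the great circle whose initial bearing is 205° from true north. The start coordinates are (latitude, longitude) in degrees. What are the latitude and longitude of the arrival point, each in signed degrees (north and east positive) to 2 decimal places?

Angular distance δ = d/R = 7890/11967 = 0.65931 rad; initial bearing θ = 3.5779 rad.
sin φ₂ = sin φ₁ cos δ + cos φ₁ sin δ cos θ = (-0.3074)(0.7904) + (0.9516)(0.6126)(-0.9063) = -0.7712, so φ₂ = -50.47°.
Δλ = atan2(sin θ sin δ cos φ₁, cos δ − sin φ₁ sin φ₂) = atan2(-0.2464, 0.5534) = -23.998°.
λ₂ = -66.780° − 23.998° = -90.78°.

-50.47°, -90.78°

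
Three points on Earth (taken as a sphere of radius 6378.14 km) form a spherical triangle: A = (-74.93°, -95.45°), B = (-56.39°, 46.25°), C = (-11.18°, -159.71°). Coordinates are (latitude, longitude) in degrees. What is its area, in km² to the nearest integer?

Side lengths (central angles): a = 1.9037, b = 1.2682, c = 0.8076 rad; semiperimeter s = 1.9897.
By l'Huilier's theorem, tan(E/4) = √[tan(s/2) tan((s−a)/2) tan((s−b)/2) tan((s−c)/2)], giving spherical excess E = 0.5154 rad.
Area = E·R² = 0.5154 × (6378.14)² ≈ 20967434 km².

20967434 km²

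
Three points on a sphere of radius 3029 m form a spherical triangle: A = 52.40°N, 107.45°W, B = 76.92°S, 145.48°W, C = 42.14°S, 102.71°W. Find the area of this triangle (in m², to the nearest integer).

3230550 m²

Side lengths (central angles): a = 0.6813, b = 1.6516, c = 2.2956 rad; semiperimeter s = 2.3143.
By l'Huilier's theorem, tan(E/4) = √[tan(s/2) tan((s−a)/2) tan((s−b)/2) tan((s−c)/2)], giving spherical excess E = 0.3521 rad.
Area = E·R² = 0.3521 × (3029)² ≈ 3230550 m².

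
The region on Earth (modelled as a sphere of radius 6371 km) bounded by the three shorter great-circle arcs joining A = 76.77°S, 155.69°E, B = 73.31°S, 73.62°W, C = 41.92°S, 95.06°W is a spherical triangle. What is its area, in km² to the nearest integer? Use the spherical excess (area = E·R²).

4801089 km²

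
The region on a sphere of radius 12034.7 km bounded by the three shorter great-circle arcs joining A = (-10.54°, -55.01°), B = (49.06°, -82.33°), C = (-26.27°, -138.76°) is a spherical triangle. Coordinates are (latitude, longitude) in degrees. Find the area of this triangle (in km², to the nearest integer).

Side lengths (central angles): a = 1.5802, b = 1.3929, c = 1.1217 rad; semiperimeter s = 2.0474.
By l'Huilier's theorem, tan(E/4) = √[tan(s/2) tan((s−a)/2) tan((s−b)/2) tan((s−c)/2)], giving spherical excess E = 1.0071 rad.
Area = E·R² = 1.0071 × (12034.7)² ≈ 145863334 km².

145863334 km²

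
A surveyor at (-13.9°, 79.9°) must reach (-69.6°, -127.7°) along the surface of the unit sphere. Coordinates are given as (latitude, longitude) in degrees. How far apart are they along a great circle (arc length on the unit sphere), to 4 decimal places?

1.6456

In radians: φ₁ = -0.2426, φ₂ = -1.2147, Δλ = 152.400° = 2.6599 rad.
cos c = sin φ₁ sin φ₂ + cos φ₁ cos φ₂ cos Δλ = (-0.2402)(-0.9373) + (0.9707)(0.3486)(-0.8862) = -0.07470,
so c = arccos(-0.07470) = 1.64556 rad.
On the unit sphere the arc length equals the central angle: 1.6456.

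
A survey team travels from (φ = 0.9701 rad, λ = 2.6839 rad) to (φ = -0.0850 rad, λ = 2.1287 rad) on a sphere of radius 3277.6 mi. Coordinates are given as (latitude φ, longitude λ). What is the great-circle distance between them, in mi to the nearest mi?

With latitudes φ₁ = 55.583°, φ₂ = -4.870° and longitude difference Δλ = -31.811°:
Haversine: a = sin²(Δφ/2) + cos φ₁ cos φ₂ sin²(Δλ/2) = 0.2534 + (0.5652)(0.9964)(0.0751) = 0.29573.
Central angle c = 2·arcsin(√a) = 1.14993 rad.
Distance = R·c = 3277.6 × 1.1499 ≈ 3769 mi.

3769 mi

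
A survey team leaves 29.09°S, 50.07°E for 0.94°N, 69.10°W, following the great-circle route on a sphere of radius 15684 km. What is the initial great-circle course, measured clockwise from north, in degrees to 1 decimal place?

With φ₁ = -0.5077, φ₂ = 0.0164, Δλ = -2.0799 rad, the forward-azimuth formula gives
θ = atan2( sin Δλ cos φ₂ , cos φ₁ sin φ₂ − sin φ₁ cos φ₂ cos Δλ ) = atan2(-0.8731, -0.2226) = -104.30°.
Adding 360° brings this into [0°, 360°): 255.7°.

255.7°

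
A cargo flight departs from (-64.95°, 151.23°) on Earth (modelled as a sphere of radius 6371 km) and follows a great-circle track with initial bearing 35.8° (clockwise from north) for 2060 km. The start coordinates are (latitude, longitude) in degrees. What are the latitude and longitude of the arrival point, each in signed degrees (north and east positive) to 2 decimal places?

-48.58°, 167.55°

Angular distance δ = d/R = 2060/6371 = 0.32334 rad; initial bearing θ = 0.6248 rad.
sin φ₂ = sin φ₁ cos δ + cos φ₁ sin δ cos θ = (-0.9059)(0.9482) + (0.4234)(0.3177)(0.8111) = -0.7499, so φ₂ = -48.58°.
Δλ = atan2(sin θ sin δ cos φ₁, cos δ − sin φ₁ sin φ₂) = atan2(0.0787, 0.2688) = 16.316°.
λ₂ = 151.230° + 16.316° = 167.55°.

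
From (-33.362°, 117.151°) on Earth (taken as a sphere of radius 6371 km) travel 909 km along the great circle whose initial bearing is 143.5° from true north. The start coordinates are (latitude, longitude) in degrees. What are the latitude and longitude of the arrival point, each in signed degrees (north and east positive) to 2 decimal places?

-39.78°, 123.47°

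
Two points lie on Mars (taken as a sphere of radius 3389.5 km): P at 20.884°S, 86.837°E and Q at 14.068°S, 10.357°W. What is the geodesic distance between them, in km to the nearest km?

5415 km

With latitudes φ₁ = -20.884°, φ₂ = -14.068° and longitude difference Δλ = -97.194°:
cos c = sin φ₁ sin φ₂ + cos φ₁ cos φ₂ cos Δλ = (-0.3565)(-0.2431) + (0.9343)(0.9700)(-0.1252) = -0.02684,
so c = arccos(-0.02684) = 1.59764 rad.
Distance = R·c = 3389.5 × 1.5976 ≈ 5415 km.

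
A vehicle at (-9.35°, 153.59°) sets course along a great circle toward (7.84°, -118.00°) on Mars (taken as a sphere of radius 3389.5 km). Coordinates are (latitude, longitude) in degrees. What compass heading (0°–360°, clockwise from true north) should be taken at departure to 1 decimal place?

82.0°

Δλ = 88.410° = 1.5430 rad.
y = sin Δλ · cos φ₂ = (0.9996)(0.9907) = 0.9903
x = cos φ₁ sin φ₂ − sin φ₁ cos φ₂ cos Δλ = (0.9867)(0.1364) − (-0.1625)(0.9907)(0.0277) = 0.1391
θ = atan2(y, x) = 82.01°, so the bearing is 82.0°.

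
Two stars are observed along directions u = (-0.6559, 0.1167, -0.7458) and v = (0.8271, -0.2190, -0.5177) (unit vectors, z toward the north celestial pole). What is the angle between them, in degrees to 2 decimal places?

u·v = -0.1820; |u| = 1.0000, |v| = 1.0000.
cos θ = (u·v)/(|u||v|) = -0.1819, so θ = 100.48°.

100.48°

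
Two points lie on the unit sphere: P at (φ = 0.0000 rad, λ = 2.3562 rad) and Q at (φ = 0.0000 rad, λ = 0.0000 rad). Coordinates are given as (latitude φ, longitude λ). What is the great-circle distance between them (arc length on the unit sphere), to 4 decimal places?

With latitudes φ₁ = 0.000°, φ₂ = 0.000° and longitude difference Δλ = -135.000°:
cos c = sin φ₁ sin φ₂ + cos φ₁ cos φ₂ cos Δλ = (0.0000)(0.0000) + (1.0000)(1.0000)(-0.7071) = -0.70711,
so c = arccos(-0.70711) = 2.35620 rad.
On the unit sphere the arc length equals the central angle: 2.3562.

2.3562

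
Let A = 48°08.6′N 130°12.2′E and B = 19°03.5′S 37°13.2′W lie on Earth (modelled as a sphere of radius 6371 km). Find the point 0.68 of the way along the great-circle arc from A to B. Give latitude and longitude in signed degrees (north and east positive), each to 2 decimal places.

26.82°, -23.62°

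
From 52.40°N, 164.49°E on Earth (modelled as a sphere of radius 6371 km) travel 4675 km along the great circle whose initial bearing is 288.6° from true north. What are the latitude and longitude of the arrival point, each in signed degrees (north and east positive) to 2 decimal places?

45.95°, 98.59°

Angular distance δ = d/R = 4675/6371 = 0.73379 rad; initial bearing θ = 5.0370 rad.
sin φ₂ = sin φ₁ cos δ + cos φ₁ sin δ cos θ = (0.7923)(0.7426) + (0.6101)(0.6697)(0.3190) = 0.7187, so φ₂ = 45.95°.
Δλ = atan2(sin θ sin δ cos φ₁, cos δ − sin φ₁ sin φ₂) = atan2(-0.3873, 0.1732) = -65.903°.
λ₂ = 164.490° − 65.903° = 98.59°.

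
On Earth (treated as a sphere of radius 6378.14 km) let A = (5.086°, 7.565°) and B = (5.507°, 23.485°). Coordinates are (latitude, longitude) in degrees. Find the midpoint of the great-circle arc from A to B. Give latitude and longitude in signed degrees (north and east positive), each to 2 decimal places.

5.35°, 15.52°

Central angle δ = 0.2768 rad. Interpolating on the sphere with fraction f = 0.5:
P = [sin((1−f)δ)·A + sin(fδ)·B] / sin δ = 0.5048·A + 0.5048·B in Cartesian coordinates,
giving P = (0.9593, 0.2664, 0.0932), i.e. latitude 5.35°, longitude 15.52°.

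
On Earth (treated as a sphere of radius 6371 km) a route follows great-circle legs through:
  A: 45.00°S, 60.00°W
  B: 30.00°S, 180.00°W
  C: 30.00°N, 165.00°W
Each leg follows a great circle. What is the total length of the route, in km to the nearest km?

16564 km

Leg A→B: central angle 1.5234 rad, distance 9705.7 km.
Leg B→C: central angle 1.0765 rad, distance 6858.1 km.
Total: 9705.7 + 6858.1 ≈ 16564 km.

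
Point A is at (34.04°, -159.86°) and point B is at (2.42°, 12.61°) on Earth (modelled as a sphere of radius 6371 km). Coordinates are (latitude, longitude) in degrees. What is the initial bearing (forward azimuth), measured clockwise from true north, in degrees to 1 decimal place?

With φ₁ = 0.5941, φ₂ = 0.0422, Δλ = 3.0102 rad, the forward-azimuth formula gives
θ = atan2( sin Δλ cos φ₂ , cos φ₁ sin φ₂ − sin φ₁ cos φ₂ cos Δλ ) = atan2(0.1309, 0.5894) = 12.52°.
So the initial bearing is 12.5°.

12.5°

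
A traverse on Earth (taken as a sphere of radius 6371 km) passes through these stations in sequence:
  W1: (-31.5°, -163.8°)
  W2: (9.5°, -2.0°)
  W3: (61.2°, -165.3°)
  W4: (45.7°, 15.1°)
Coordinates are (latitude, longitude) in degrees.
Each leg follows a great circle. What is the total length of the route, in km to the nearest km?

37078 km

Leg W1→W2: central angle 2.6575 rad, distance 16931.1 km.
Leg W2→W3: central angle 1.8865 rad, distance 12018.8 km.
Leg W3→W4: central angle 1.2758 rad, distance 8128.3 km.
Total: 16931.1 + 12018.8 + 8128.3 ≈ 37078 km.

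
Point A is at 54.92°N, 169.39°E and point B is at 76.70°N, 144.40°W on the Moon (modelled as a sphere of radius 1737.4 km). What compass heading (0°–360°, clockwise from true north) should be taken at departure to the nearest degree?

21°

With φ₁ = 0.9585, φ₂ = 1.3387, Δλ = 0.8065 rad, the forward-azimuth formula gives
θ = atan2( sin Δλ cos φ₂ , cos φ₁ sin φ₂ − sin φ₁ cos φ₂ cos Δλ ) = atan2(0.1661, 0.4290) = 21.16°.
So the initial bearing is 21°.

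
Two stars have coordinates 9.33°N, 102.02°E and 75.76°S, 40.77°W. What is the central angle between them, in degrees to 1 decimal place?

110.5°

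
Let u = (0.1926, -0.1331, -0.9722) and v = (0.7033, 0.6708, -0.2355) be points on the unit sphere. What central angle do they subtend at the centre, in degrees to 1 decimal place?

74.0°

u·v = 0.2751; |u| = 1.0000, |v| = 1.0000.
cos θ = (u·v)/(|u||v|) = 0.2751, so θ = 74.0°.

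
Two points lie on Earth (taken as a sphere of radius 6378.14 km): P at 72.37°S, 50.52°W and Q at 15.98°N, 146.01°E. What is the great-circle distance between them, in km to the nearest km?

13668 km

With latitudes φ₁ = -72.370°, φ₂ = 15.980° and longitude difference Δλ = -163.470°:
Haversine: a = sin²(Δφ/2) + cos φ₁ cos φ₂ sin²(Δλ/2) = 0.4856 + (0.3029)(0.9614)(0.9793) = 0.77075.
Central angle c = 2·arcsin(√a) = 2.14302 rad.
Distance = R·c = 6378.14 × 2.1430 ≈ 13668 km.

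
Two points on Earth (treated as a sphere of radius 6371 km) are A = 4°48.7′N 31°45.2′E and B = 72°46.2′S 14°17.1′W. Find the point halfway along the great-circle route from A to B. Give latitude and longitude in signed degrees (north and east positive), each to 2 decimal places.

-35.51°, 21.70°

The central angle between A and B is δ = 1.4457 rad.
With f = 0.5, the slerp weights are sin((1−f)δ)/sin δ = 0.6667 and sin(fδ)/sin δ = 0.6667.
Weighted sum of the unit vectors: (0.6667)·(0.8473,0.5244,0.0839) + (0.6667)·(0.2870,-0.0731,-0.9551) = (0.7563, 0.3009, -0.5809).
Converting back: φ = atan2(z, √(x²+y²)) = -35.51°, λ = atan2(y, x) = 21.70°.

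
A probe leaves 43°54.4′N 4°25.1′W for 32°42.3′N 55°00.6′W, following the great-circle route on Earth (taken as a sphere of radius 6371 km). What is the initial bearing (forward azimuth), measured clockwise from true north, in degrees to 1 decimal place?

271.7°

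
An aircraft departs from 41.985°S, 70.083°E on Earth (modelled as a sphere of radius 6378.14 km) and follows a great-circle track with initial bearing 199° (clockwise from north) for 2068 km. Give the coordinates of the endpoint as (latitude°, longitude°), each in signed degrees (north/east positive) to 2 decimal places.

-59.09°, 58.43°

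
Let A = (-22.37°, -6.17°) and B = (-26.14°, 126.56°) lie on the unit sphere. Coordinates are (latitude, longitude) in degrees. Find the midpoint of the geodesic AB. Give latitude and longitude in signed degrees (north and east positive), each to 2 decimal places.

Central angle δ = 1.9775 rad. Interpolating on the sphere with fraction f = 0.5:
P = [sin((1−f)δ)·A + sin(fδ)·B] / sin δ = 0.9096·A + 0.9096·B in Cartesian coordinates,
giving P = (0.3499, 0.5655, -0.7469), i.e. latitude -48.32°, longitude 58.25°.

-48.32°, 58.25°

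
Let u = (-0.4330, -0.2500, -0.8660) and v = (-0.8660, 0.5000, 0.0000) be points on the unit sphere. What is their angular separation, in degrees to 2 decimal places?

u·v = 0.2500; |u| = 1.0000, |v| = 1.0000.
cos θ = (u·v)/(|u||v|) = 0.2500, so θ = 75.52°.

75.52°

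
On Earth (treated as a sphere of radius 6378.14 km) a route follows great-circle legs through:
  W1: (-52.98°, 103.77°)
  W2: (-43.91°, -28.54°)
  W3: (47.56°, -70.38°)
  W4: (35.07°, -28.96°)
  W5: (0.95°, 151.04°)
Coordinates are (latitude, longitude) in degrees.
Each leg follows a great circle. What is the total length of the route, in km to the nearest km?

39013 km

Leg W1→W2: central angle 1.3060 rad, distance 8329.6 km.
Leg W2→W3: central angle 1.7210 rad, distance 10976.6 km.
Leg W3→W4: central angle 0.5768 rad, distance 3679.2 km.
Leg W4→W5: central angle 2.5129 rad, distance 16027.8 km.
Total: 8329.6 + 10976.6 + 3679.2 + 16027.8 ≈ 39013 km.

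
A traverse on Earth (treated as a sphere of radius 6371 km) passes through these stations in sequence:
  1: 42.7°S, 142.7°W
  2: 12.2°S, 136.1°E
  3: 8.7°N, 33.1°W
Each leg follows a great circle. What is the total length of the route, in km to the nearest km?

Leg 1→2: central angle 1.3148 rad, distance 8376.6 km.
Leg 2→3: central angle 2.9465 rad, distance 18771.9 km.
Total: 8376.6 + 18771.9 ≈ 27148 km.

27148 km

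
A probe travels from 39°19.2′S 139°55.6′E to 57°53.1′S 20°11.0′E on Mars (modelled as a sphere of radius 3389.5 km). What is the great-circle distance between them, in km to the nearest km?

With latitudes φ₁ = -39.320°, φ₂ = -57.885° and longitude difference Δλ = -119.743°:
cos c = sin φ₁ sin φ₂ + cos φ₁ cos φ₂ cos Δλ = (-0.6337)(-0.8470) + (0.7736)(0.5316)(-0.4961) = 0.33265,
so c = arccos(0.33265) = 1.23168 rad.
Distance = R·c = 3389.5 × 1.2317 ≈ 4175 km.

4175 km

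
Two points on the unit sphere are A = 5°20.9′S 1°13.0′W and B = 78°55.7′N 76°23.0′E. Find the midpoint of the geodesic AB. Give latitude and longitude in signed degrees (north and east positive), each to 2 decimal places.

The central angle between A and B is δ = 1.6212 rad.
With f = 0.5, the slerp weights are sin((1−f)δ)/sin δ = 0.7256 and sin(fδ)/sin δ = 0.7256.
Weighted sum of the unit vectors: (0.7256)·(0.9954,-0.0211,-0.0932) + (0.7256)·(0.0452,0.1866,0.9814) = (0.7551, 0.1201, 0.6445).
Converting back: φ = atan2(z, √(x²+y²)) = 40.13°, λ = atan2(y, x) = 9.04°.

40.13°, 9.04°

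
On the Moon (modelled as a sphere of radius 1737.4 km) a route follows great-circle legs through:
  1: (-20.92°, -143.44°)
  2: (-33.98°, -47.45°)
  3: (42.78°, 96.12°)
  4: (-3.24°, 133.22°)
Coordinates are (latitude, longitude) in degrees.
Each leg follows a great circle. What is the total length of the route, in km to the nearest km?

8808 km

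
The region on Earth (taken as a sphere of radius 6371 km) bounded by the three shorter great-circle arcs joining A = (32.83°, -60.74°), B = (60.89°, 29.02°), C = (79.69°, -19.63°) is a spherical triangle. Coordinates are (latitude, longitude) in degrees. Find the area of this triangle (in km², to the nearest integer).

7467421 km²

Side lengths (central angles): a = 0.4100, b = 0.8675, c = 1.0754 rad; semiperimeter s = 1.1765.
By l'Huilier's theorem, tan(E/4) = √[tan(s/2) tan((s−a)/2) tan((s−b)/2) tan((s−c)/2)], giving spherical excess E = 0.1840 rad.
Area = E·R² = 0.1840 × (6371)² ≈ 7467421 km².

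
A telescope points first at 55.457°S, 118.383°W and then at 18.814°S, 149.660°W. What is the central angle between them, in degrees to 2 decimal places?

43.58°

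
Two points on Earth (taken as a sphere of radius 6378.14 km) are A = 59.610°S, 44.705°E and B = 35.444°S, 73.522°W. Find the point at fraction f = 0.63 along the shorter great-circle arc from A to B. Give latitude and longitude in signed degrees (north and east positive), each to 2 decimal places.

-57.32°, -50.58°

The central angle between A and B is δ = 1.2605 rad.
With f = 0.63, the slerp weights are sin((1−f)δ)/sin δ = 0.4722 and sin(fδ)/sin δ = 0.7490.
Weighted sum of the unit vectors: (0.4722)·(0.3596,0.3559,-0.8626) + (0.7490)·(0.2311,-0.7812,-0.5799) = (0.3429, -0.4171, -0.8417).
Converting back: φ = atan2(z, √(x²+y²)) = -57.32°, λ = atan2(y, x) = -50.58°.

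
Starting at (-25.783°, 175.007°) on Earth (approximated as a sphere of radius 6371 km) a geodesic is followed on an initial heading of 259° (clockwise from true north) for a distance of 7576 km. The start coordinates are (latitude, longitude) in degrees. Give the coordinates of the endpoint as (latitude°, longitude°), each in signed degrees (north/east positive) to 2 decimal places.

-18.75°, 100.84°

Angular distance δ = d/R = 7576/6371 = 1.18914 rad; initial bearing θ = 4.5204 rad.
sin φ₂ = sin φ₁ cos δ + cos φ₁ sin δ cos θ = (-0.4350)(0.3725) + (0.9004)(0.9280)(-0.1908) = -0.3215, so φ₂ = -18.75°.
Δλ = atan2(sin θ sin δ cos φ₁, cos δ − sin φ₁ sin φ₂) = atan2(-0.8203, 0.2326) = -74.167°.
λ₂ = 175.007° − 74.167° = 100.84°.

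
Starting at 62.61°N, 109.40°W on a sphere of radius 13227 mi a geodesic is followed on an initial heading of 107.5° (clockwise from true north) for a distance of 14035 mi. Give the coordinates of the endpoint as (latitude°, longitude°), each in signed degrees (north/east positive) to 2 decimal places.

18.21°, -48.19°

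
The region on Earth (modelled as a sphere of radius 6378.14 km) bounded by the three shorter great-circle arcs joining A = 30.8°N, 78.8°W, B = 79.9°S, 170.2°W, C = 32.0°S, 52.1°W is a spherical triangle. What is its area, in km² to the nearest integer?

27723224 km²

Side lengths (central angles): a = 1.1022, b = 1.1816, c = 2.1034 rad; semiperimeter s = 2.1936.
By l'Huilier's theorem, tan(E/4) = √[tan(s/2) tan((s−a)/2) tan((s−b)/2) tan((s−c)/2)], giving spherical excess E = 0.6815 rad.
Area = E·R² = 0.6815 × (6378.14)² ≈ 27723224 km².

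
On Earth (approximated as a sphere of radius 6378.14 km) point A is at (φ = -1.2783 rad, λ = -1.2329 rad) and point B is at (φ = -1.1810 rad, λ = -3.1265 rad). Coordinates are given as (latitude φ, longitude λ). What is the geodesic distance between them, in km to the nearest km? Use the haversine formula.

3527 km

In radians: φ₁ = -1.2783, φ₂ = -1.1810, Δλ = -108.495° = -1.8936 rad.
Haversine: a = sin²(Δφ/2) + cos φ₁ cos φ₂ sin²(Δλ/2) = 0.0024 + (0.2883)(0.3800)(0.6586) = 0.07453.
Central angle c = 2·arcsin(√a) = 0.55302 rad.
Distance = R·c = 6378.14 × 0.5530 ≈ 3527 km.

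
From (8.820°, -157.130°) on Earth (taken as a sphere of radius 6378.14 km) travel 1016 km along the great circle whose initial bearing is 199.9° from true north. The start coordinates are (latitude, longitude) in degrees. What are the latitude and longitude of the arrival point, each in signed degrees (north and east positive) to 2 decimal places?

Angular distance δ = d/R = 1016/6378.14 = 0.15929 rad; initial bearing θ = 3.4889 rad.
sin φ₂ = sin φ₁ cos δ + cos φ₁ sin δ cos θ = (0.1533)(0.9873) + (0.9882)(0.1586)(-0.9403) = 0.0040, so φ₂ = 0.23°.
Δλ = atan2(sin θ sin δ cos φ₁, cos δ − sin φ₁ sin φ₂) = atan2(-0.0534, 0.9867) = -3.095°.
λ₂ = -157.130° − 3.095° = -160.23°.

0.23°, -160.23°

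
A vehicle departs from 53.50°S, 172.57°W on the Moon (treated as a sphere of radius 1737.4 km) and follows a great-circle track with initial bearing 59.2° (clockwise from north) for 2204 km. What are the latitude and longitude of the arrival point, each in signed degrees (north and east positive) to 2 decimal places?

Angular distance δ = d/R = 2204/1737.4 = 1.26856 rad; initial bearing θ = 1.0332 rad.
sin φ₂ = sin φ₁ cos δ + cos φ₁ sin δ cos θ = (-0.8039)(0.2977) + (0.5948)(0.9547)(0.5120) = 0.0515, so φ₂ = 2.95°.
Δλ = atan2(sin θ sin δ cos φ₁, cos δ − sin φ₁ sin φ₂) = atan2(0.4878, 0.3391) = 55.197°.
λ₂ = -172.570° + 55.197° = -117.37°.

2.95°, -117.37°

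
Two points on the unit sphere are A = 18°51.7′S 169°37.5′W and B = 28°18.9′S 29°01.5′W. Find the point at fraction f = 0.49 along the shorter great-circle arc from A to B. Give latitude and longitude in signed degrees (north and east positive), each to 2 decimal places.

-52.01°, -107.00°

Central angle δ = 2.0834 rad. Interpolating on the sphere with fraction f = 0.49:
P = [sin((1−f)δ)·A + sin(fδ)·B] / sin δ = 1.0024·A + 0.9783·B in Cartesian coordinates,
giving P = (-0.1800, -0.5887, -0.7881), i.e. latitude -52.01°, longitude -107.00°.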